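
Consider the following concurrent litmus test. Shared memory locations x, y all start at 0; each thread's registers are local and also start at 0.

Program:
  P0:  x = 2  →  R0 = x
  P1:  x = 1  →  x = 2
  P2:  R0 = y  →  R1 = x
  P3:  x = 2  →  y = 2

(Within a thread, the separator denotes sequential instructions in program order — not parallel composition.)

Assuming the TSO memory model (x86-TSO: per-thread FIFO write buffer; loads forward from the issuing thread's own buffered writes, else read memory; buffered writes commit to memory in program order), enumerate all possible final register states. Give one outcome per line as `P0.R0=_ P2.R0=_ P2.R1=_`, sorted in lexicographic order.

outcome vector order: (P0.R0,P2.R0,P2.R1)
|TSO outcomes| = 10

P0.R0=1 P2.R0=0 P2.R1=0
P0.R0=1 P2.R0=0 P2.R1=1
P0.R0=1 P2.R0=0 P2.R1=2
P0.R0=1 P2.R0=2 P2.R1=1
P0.R0=1 P2.R0=2 P2.R1=2
P0.R0=2 P2.R0=0 P2.R1=0
P0.R0=2 P2.R0=0 P2.R1=1
P0.R0=2 P2.R0=0 P2.R1=2
P0.R0=2 P2.R0=2 P2.R1=1
P0.R0=2 P2.R0=2 P2.R1=2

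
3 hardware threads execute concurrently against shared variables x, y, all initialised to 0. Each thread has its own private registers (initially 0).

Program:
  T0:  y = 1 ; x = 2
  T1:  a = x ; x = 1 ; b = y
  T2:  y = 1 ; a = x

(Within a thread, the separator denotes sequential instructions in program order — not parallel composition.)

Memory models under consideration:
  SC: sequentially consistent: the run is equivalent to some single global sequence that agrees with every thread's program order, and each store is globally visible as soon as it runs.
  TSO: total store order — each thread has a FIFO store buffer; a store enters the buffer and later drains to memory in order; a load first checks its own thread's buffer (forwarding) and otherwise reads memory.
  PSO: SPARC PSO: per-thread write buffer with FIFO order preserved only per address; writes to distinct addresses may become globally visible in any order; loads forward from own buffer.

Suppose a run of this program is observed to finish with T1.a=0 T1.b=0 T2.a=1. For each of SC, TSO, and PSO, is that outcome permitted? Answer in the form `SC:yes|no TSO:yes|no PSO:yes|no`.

SC:yes TSO:yes PSO:yes

outcome vector order: (T1.a,T1.b,T2.a)
SC: 8 outcomes — {<0 0 1>, <0 0 2>, <0 1 0>, <0 1 1>, <0 1 2>, <2 1 0>, <2 1 1>, <2 1 2>}
TSO: 9 outcomes — {<0 0 0>, <0 0 1>, <0 0 2>, <0 1 0>, <0 1 1>, <0 1 2>, <2 1 0>, <2 1 1>, <2 1 2>}
PSO: 12 outcomes — {<0 0 0>, <0 0 1>, <0 0 2>, <0 1 0>, <0 1 1>, <0 1 2>, <2 0 0>, <2 0 1>, <2 0 2>, <2 1 0>, <2 1 1>, <2 1 2>}
target <0 0 1> ∈ {SC,TSO,PSO}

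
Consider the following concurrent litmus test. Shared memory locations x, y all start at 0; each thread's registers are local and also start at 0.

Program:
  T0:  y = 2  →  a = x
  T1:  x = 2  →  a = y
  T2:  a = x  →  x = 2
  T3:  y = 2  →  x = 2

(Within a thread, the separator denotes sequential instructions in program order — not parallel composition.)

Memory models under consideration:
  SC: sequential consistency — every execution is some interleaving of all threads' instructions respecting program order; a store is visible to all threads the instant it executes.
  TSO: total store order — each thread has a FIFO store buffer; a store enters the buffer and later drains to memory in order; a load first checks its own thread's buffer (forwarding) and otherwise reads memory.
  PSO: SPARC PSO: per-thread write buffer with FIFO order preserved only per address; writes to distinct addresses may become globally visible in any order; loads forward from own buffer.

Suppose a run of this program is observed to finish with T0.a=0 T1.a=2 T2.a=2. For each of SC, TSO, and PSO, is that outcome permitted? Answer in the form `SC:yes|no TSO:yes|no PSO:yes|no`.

outcome vector order: (T0.a,T1.a,T2.a)
under SC → <0 2 0>; <0 2 2>; <2 0 0>; <2 0 2>; <2 2 0>; <2 2 2>
under TSO → <0 0 0>; <0 0 2>; <0 2 0>; <0 2 2>; <2 0 0>; <2 0 2>; <2 2 0>; <2 2 2>
under PSO → <0 0 0>; <0 0 2>; <0 2 0>; <0 2 2>; <2 0 0>; <2 0 2>; <2 2 0>; <2 2 2>
target <0 2 2> ∈ {SC,TSO,PSO}

SC:yes TSO:yes PSO:yes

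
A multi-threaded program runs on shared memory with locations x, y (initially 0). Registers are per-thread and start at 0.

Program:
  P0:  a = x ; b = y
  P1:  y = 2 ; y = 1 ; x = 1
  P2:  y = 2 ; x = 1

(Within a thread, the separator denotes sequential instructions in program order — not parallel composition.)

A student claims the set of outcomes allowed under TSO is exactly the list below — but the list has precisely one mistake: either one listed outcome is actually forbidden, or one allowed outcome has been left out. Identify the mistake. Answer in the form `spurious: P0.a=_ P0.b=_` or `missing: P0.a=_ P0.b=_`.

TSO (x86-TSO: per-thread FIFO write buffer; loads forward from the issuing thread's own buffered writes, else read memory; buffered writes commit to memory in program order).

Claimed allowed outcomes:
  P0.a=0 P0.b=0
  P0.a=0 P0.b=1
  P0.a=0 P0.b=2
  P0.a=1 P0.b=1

missing: P0.a=1 P0.b=2

outcome vector order: (P0.a,P0.b)
TSO (5): 00; 01; 02; 11; 12
TSO∖claimed = {12}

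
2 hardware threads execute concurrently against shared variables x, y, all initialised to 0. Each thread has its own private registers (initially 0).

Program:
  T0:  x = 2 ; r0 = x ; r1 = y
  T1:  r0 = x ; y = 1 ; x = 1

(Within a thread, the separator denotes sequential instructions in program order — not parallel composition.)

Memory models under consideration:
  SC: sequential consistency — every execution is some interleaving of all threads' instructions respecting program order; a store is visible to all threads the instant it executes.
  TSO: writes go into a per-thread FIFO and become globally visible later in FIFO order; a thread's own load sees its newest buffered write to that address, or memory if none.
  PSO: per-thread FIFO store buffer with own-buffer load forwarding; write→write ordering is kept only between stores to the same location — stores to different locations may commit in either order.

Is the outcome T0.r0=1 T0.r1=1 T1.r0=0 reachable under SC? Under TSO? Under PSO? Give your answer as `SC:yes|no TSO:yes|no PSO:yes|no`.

SC:yes TSO:yes PSO:yes

outcome vector order: (T0.r0,T0.r1,T1.r0)
[SC] allowed = {1/1/0, 1/1/2, 2/0/0, 2/0/2, 2/1/0, 2/1/2}
[TSO] allowed = {1/1/0, 1/1/2, 2/0/0, 2/0/2, 2/1/0, 2/1/2}
[PSO] allowed = {1/0/0, 1/0/2, 1/1/0, 1/1/2, 2/0/0, 2/0/2, 2/1/0, 2/1/2}
target 1/1/0 ∈ {SC,TSO,PSO}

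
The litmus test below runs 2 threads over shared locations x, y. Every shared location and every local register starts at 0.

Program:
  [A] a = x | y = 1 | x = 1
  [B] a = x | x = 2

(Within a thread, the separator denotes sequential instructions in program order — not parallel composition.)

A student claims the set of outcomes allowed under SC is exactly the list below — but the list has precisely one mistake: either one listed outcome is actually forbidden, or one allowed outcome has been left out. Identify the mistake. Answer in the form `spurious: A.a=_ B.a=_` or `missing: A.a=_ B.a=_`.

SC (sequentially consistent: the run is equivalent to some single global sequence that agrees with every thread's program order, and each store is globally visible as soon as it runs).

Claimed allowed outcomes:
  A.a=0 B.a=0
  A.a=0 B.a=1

missing: A.a=2 B.a=0

outcome vector order: (A.a,B.a)
SC: 3 outcomes — {<0 0> <0 1> <2 0>}
SC∖claimed = {<2 0>}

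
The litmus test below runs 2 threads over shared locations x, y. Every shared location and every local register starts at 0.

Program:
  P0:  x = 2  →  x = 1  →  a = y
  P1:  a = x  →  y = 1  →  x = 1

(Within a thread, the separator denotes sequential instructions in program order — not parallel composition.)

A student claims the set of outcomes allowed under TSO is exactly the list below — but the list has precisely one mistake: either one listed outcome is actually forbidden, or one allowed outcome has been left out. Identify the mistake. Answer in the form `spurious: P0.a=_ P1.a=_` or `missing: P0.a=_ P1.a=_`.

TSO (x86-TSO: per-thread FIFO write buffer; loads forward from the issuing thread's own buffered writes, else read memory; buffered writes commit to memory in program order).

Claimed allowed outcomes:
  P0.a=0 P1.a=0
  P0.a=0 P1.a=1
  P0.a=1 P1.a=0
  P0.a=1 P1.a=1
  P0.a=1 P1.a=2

missing: P0.a=0 P1.a=2

outcome vector order: (P0.a,P1.a)
TSO: 6 outcomes — {00, 01, 02, 10, 11, 12}
TSO∖claimed = {02}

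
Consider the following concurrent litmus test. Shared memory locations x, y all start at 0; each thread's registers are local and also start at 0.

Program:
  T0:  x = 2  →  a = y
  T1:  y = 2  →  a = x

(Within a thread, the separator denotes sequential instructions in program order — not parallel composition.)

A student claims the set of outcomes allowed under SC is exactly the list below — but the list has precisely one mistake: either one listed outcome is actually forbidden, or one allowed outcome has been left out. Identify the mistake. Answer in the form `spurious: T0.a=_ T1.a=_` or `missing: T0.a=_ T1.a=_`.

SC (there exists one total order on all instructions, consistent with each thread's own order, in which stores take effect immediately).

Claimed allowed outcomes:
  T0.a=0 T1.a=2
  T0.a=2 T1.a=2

outcome vector order: (T0.a,T1.a)
[SC] allowed = {(0,2) (2,0) (2,2)}
SC∖claimed = {(2,0)}

missing: T0.a=2 T1.a=0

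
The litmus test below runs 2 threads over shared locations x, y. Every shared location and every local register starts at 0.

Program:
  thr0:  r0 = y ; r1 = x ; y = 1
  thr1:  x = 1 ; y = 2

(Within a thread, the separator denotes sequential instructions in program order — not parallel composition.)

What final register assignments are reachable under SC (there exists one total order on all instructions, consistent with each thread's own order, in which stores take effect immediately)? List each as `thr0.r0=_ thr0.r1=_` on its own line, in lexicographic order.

thr0.r0=0 thr0.r1=0
thr0.r0=0 thr0.r1=1
thr0.r0=2 thr0.r1=1

outcome vector order: (thr0.r0,thr0.r1)
|SC outcomes| = 3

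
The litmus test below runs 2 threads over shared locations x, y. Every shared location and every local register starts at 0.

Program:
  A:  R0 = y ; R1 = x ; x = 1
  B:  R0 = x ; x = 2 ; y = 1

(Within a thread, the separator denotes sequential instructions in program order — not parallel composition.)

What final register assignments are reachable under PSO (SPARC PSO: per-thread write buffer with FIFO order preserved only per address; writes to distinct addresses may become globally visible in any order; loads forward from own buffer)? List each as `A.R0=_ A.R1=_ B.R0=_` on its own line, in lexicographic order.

outcome vector order: (A.R0,A.R1,B.R0)
|PSO outcomes| = 5

A.R0=0 A.R1=0 B.R0=0
A.R0=0 A.R1=0 B.R0=1
A.R0=0 A.R1=2 B.R0=0
A.R0=1 A.R1=0 B.R0=0
A.R0=1 A.R1=2 B.R0=0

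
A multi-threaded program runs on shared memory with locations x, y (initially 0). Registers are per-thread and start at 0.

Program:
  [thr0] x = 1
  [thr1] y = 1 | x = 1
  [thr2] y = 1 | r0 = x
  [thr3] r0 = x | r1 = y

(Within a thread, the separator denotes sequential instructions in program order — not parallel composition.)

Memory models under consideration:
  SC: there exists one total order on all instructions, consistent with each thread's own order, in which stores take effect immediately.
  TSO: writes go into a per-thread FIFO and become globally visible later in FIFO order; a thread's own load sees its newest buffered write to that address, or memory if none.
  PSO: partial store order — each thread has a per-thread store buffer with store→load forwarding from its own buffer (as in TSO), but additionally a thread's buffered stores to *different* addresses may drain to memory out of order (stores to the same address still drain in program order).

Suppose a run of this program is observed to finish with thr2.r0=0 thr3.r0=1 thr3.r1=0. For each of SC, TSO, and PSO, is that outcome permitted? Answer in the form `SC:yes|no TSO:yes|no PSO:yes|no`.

outcome vector order: (thr2.r0,thr3.r0,thr3.r1)
SC (7): <0 0 0>, <0 0 1>, <0 1 1>, <1 0 0>, <1 0 1>, <1 1 0>, <1 1 1>
TSO (8): <0 0 0>, <0 0 1>, <0 1 0>, <0 1 1>, <1 0 0>, <1 0 1>, <1 1 0>, <1 1 1>
PSO (8): <0 0 0>, <0 0 1>, <0 1 0>, <0 1 1>, <1 0 0>, <1 0 1>, <1 1 0>, <1 1 1>
target <0 1 0> ∈ {TSO,PSO}

SC:no TSO:yes PSO:yes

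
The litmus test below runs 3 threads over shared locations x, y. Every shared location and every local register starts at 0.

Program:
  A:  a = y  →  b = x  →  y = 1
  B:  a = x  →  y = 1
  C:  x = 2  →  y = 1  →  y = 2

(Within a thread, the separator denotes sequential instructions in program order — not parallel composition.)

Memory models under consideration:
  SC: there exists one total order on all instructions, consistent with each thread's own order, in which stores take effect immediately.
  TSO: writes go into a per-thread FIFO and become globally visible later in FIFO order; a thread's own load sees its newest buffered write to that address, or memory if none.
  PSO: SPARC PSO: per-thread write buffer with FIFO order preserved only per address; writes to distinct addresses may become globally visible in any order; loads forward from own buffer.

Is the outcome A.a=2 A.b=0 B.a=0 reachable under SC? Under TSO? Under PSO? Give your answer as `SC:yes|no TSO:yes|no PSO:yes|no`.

outcome vector order: (A.a,A.b,B.a)
SC (9): <0 0 0> <0 0 2> <0 2 0> <0 2 2> <1 0 0> <1 2 0> <1 2 2> <2 2 0> <2 2 2>
TSO (9): <0 0 0> <0 0 2> <0 2 0> <0 2 2> <1 0 0> <1 2 0> <1 2 2> <2 2 0> <2 2 2>
PSO (12): <0 0 0> <0 0 2> <0 2 0> <0 2 2> <1 0 0> <1 0 2> <1 2 0> <1 2 2> <2 0 0> <2 0 2> <2 2 0> <2 2 2>
target <2 0 0> ∈ {PSO}

SC:no TSO:no PSO:yes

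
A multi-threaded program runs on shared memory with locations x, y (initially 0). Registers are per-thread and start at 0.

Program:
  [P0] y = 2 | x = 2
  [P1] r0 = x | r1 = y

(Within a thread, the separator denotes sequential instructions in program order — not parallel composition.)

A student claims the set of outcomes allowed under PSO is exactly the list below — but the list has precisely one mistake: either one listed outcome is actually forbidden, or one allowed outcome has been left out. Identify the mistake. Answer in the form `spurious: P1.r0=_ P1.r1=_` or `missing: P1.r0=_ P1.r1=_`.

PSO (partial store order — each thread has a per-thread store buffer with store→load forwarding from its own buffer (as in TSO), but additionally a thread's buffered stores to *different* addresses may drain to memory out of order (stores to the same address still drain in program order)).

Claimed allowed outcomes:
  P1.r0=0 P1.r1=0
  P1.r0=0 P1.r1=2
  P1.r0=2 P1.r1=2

outcome vector order: (P1.r0,P1.r1)
under PSO → 0/0, 0/2, 2/0, 2/2
PSO∖claimed = {2/0}

missing: P1.r0=2 P1.r1=0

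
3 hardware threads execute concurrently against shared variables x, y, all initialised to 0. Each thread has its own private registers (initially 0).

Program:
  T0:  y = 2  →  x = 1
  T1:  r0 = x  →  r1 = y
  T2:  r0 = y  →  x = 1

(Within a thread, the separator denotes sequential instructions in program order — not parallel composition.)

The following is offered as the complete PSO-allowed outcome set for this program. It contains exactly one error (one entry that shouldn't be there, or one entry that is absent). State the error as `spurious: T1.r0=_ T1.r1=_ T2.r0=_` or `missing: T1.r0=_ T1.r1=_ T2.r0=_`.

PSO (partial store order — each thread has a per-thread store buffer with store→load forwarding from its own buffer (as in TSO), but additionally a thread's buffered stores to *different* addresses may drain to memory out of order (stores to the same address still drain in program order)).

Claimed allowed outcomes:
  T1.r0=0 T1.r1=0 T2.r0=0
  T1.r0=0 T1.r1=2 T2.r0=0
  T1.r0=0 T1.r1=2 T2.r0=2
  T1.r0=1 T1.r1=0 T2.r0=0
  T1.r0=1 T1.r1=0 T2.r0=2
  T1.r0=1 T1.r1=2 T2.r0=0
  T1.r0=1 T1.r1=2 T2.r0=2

outcome vector order: (T1.r0,T1.r1,T2.r0)
[PSO] allowed = {<0 0 0> <0 0 2> <0 2 0> <0 2 2> <1 0 0> <1 0 2> <1 2 0> <1 2 2>}
PSO∖claimed = {<0 0 2>}

missing: T1.r0=0 T1.r1=0 T2.r0=2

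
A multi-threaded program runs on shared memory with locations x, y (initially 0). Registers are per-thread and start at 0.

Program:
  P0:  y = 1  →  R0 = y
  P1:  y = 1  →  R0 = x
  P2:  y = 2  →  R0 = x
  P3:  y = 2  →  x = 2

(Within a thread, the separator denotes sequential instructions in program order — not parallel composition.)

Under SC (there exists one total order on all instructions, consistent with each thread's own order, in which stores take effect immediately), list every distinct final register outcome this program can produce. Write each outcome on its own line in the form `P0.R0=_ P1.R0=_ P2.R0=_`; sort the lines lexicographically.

P0.R0=1 P1.R0=0 P2.R0=0
P0.R0=1 P1.R0=0 P2.R0=2
P0.R0=1 P1.R0=2 P2.R0=0
P0.R0=1 P1.R0=2 P2.R0=2
P0.R0=2 P1.R0=0 P2.R0=0
P0.R0=2 P1.R0=0 P2.R0=2
P0.R0=2 P1.R0=2 P2.R0=0
P0.R0=2 P1.R0=2 P2.R0=2

outcome vector order: (P0.R0,P1.R0,P2.R0)
|SC outcomes| = 8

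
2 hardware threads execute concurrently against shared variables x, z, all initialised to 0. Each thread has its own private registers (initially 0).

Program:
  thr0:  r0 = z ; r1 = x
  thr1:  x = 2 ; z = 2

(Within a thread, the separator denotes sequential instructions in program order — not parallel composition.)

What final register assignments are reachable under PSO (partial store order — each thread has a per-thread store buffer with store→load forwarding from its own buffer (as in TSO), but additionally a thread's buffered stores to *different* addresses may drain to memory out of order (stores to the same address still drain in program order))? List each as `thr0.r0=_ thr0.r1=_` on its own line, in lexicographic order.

thr0.r0=0 thr0.r1=0
thr0.r0=0 thr0.r1=2
thr0.r0=2 thr0.r1=0
thr0.r0=2 thr0.r1=2

outcome vector order: (thr0.r0,thr0.r1)
|PSO outcomes| = 4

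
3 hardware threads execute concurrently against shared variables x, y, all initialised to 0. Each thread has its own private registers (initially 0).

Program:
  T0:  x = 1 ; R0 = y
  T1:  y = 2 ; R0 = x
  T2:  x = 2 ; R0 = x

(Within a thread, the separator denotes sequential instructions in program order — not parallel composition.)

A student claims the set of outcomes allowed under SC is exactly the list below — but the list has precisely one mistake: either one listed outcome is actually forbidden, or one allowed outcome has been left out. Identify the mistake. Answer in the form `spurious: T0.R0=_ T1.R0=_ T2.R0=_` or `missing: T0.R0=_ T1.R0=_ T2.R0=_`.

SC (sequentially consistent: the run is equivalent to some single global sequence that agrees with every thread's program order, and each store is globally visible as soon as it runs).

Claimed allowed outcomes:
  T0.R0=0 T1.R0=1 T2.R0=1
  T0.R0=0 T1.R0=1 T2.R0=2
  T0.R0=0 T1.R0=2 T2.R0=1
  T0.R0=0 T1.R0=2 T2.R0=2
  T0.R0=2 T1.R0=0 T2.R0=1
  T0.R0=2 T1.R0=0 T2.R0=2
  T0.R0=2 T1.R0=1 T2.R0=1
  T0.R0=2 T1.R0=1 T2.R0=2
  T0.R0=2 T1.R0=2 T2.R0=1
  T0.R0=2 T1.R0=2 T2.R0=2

outcome vector order: (T0.R0,T1.R0,T2.R0)
under SC → 0/1/1, 0/1/2, 0/2/2, 2/0/1, 2/0/2, 2/1/1, 2/1/2, 2/2/1, 2/2/2
claimed∖SC = {0/2/1}

spurious: T0.R0=0 T1.R0=2 T2.R0=1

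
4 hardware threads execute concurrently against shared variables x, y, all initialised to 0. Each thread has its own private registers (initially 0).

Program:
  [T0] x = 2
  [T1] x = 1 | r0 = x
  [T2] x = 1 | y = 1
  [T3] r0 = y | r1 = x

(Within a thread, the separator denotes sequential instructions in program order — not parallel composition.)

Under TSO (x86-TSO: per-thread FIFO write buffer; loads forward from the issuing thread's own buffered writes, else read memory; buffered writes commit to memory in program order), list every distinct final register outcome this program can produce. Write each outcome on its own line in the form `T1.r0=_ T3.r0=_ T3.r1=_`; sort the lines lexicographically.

outcome vector order: (T1.r0,T3.r0,T3.r1)
|TSO outcomes| = 10

T1.r0=1 T3.r0=0 T3.r1=0
T1.r0=1 T3.r0=0 T3.r1=1
T1.r0=1 T3.r0=0 T3.r1=2
T1.r0=1 T3.r0=1 T3.r1=1
T1.r0=1 T3.r0=1 T3.r1=2
T1.r0=2 T3.r0=0 T3.r1=0
T1.r0=2 T3.r0=0 T3.r1=1
T1.r0=2 T3.r0=0 T3.r1=2
T1.r0=2 T3.r0=1 T3.r1=1
T1.r0=2 T3.r0=1 T3.r1=2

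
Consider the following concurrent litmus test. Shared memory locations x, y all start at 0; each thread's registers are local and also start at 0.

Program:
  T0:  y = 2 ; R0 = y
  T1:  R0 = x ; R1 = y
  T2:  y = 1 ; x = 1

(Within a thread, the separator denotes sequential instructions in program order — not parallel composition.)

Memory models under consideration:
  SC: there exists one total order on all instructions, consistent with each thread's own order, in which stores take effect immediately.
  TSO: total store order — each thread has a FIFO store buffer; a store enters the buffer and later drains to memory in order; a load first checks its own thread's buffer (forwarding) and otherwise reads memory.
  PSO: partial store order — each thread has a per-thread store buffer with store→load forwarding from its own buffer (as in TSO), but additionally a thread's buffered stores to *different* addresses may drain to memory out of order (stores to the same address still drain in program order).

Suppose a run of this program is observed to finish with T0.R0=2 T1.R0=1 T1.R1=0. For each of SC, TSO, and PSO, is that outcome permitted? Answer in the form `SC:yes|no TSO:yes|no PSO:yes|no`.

SC:no TSO:no PSO:yes

outcome vector order: (T0.R0,T1.R0,T1.R1)
under SC → (1,0,0), (1,0,1), (1,0,2), (1,1,1), (2,0,0), (2,0,1), (2,0,2), (2,1,1), (2,1,2)
under TSO → (1,0,0), (1,0,1), (1,0,2), (1,1,1), (2,0,0), (2,0,1), (2,0,2), (2,1,1), (2,1,2)
under PSO → (1,0,0), (1,0,1), (1,0,2), (1,1,0), (1,1,1), (1,1,2), (2,0,0), (2,0,1), (2,0,2), (2,1,0), (2,1,1), (2,1,2)
target (2,1,0) ∈ {PSO}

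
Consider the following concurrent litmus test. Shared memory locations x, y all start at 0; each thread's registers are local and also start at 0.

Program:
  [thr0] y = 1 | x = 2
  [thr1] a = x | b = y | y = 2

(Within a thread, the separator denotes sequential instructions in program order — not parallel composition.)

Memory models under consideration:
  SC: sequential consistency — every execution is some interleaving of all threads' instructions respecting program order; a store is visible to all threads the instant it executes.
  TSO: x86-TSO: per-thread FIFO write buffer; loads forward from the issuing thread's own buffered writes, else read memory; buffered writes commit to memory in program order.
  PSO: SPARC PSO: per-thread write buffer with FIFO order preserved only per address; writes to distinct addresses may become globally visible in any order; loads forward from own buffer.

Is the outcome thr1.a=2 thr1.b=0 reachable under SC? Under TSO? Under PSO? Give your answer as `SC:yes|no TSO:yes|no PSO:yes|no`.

outcome vector order: (thr1.a,thr1.b)
under SC → 0/0; 0/1; 2/1
under TSO → 0/0; 0/1; 2/1
under PSO → 0/0; 0/1; 2/0; 2/1
target 2/0 ∈ {PSO}

SC:no TSO:no PSO:yes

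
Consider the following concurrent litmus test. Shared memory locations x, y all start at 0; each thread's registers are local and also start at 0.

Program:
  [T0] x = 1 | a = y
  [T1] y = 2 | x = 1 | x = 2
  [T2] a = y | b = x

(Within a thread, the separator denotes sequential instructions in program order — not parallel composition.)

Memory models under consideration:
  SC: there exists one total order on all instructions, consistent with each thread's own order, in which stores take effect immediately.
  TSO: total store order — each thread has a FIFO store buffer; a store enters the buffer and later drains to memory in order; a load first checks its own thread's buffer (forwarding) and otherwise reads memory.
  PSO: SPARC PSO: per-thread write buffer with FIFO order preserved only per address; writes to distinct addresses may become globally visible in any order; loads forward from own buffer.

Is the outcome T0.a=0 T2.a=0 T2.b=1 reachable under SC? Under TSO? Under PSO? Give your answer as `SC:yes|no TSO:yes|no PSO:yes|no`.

SC:yes TSO:yes PSO:yes

outcome vector order: (T0.a,T2.a,T2.b)
under SC → 000; 001; 002; 021; 022; 200; 201; 202; 220; 221; 222
under TSO → 000; 001; 002; 020; 021; 022; 200; 201; 202; 220; 221; 222
under PSO → 000; 001; 002; 020; 021; 022; 200; 201; 202; 220; 221; 222
target 001 ∈ {SC,TSO,PSO}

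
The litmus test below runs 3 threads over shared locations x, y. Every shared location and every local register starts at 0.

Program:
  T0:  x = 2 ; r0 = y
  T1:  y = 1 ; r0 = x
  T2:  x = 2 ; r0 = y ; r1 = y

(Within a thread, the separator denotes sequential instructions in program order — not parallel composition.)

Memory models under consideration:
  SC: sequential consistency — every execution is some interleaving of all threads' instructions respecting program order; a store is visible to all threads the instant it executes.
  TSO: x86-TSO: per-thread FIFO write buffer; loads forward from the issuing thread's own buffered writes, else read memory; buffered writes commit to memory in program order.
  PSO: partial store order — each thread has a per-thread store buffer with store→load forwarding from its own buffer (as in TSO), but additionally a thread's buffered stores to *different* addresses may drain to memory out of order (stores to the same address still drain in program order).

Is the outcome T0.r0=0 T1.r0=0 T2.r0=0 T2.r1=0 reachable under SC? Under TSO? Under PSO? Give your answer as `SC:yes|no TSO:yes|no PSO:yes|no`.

outcome vector order: (T0.r0,T1.r0,T2.r0,T2.r1)
[SC] allowed = {<0 2 0 0>; <0 2 0 1>; <0 2 1 1>; <1 0 1 1>; <1 2 0 0>; <1 2 0 1>; <1 2 1 1>}
[TSO] allowed = {<0 0 0 0>; <0 0 0 1>; <0 0 1 1>; <0 2 0 0>; <0 2 0 1>; <0 2 1 1>; <1 0 0 0>; <1 0 0 1>; <1 0 1 1>; <1 2 0 0>; <1 2 0 1>; <1 2 1 1>}
[PSO] allowed = {<0 0 0 0>; <0 0 0 1>; <0 0 1 1>; <0 2 0 0>; <0 2 0 1>; <0 2 1 1>; <1 0 0 0>; <1 0 0 1>; <1 0 1 1>; <1 2 0 0>; <1 2 0 1>; <1 2 1 1>}
target <0 0 0 0> ∈ {TSO,PSO}

SC:no TSO:yes PSO:yes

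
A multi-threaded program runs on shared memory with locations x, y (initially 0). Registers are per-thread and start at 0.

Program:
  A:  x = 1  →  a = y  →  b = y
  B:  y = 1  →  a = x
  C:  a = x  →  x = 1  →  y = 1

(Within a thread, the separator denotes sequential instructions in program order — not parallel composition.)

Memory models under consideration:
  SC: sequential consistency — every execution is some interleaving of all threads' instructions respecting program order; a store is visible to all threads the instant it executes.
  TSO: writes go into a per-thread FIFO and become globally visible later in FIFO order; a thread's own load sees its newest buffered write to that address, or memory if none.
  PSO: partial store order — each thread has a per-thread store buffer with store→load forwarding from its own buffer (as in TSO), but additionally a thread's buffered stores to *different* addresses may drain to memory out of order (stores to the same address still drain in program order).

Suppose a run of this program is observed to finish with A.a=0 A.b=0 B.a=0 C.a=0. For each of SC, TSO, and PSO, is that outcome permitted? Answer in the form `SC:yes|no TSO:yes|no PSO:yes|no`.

outcome vector order: (A.a,A.b,B.a,C.a)
[SC] allowed = {<0 0 1 0> <0 0 1 1> <0 1 1 0> <0 1 1 1> <1 1 0 0> <1 1 0 1> <1 1 1 0> <1 1 1 1>}
[TSO] allowed = {<0 0 0 0> <0 0 0 1> <0 0 1 0> <0 0 1 1> <0 1 0 0> <0 1 0 1> <0 1 1 0> <0 1 1 1> <1 1 0 0> <1 1 0 1> <1 1 1 0> <1 1 1 1>}
[PSO] allowed = {<0 0 0 0> <0 0 0 1> <0 0 1 0> <0 0 1 1> <0 1 0 0> <0 1 0 1> <0 1 1 0> <0 1 1 1> <1 1 0 0> <1 1 0 1> <1 1 1 0> <1 1 1 1>}
target <0 0 0 0> ∈ {TSO,PSO}

SC:no TSO:yes PSO:yes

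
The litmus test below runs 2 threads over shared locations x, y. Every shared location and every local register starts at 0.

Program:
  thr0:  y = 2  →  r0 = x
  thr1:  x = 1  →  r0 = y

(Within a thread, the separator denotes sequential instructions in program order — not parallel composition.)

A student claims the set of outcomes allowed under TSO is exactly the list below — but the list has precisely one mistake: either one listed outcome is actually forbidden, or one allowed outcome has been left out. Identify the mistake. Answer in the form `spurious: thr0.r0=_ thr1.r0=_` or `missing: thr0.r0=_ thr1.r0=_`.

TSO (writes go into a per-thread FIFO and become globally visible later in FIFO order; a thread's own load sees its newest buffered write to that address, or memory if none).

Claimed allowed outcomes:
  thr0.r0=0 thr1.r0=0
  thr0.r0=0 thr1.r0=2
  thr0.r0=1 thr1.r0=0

outcome vector order: (thr0.r0,thr1.r0)
[TSO] allowed = {00, 02, 10, 12}
TSO∖claimed = {12}

missing: thr0.r0=1 thr1.r0=2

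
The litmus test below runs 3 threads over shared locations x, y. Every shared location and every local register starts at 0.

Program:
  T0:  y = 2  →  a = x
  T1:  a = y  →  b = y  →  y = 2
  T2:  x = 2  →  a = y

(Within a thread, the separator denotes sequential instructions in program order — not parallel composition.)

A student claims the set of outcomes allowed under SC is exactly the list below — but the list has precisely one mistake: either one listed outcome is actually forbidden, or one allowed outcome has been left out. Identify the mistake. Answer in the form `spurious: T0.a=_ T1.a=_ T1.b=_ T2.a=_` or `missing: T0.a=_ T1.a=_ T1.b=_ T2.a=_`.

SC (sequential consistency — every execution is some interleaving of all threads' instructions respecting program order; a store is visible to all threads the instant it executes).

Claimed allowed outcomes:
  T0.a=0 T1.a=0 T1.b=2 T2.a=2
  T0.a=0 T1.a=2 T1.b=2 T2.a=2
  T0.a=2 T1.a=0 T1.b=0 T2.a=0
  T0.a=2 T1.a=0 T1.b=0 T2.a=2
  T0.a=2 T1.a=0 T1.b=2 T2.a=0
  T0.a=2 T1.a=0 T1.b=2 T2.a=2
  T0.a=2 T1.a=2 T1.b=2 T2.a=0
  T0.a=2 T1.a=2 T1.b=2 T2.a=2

outcome vector order: (T0.a,T1.a,T1.b,T2.a)
under SC → <0 0 0 2>, <0 0 2 2>, <0 2 2 2>, <2 0 0 0>, <2 0 0 2>, <2 0 2 0>, <2 0 2 2>, <2 2 2 0>, <2 2 2 2>
SC∖claimed = {<0 0 0 2>}

missing: T0.a=0 T1.a=0 T1.b=0 T2.a=2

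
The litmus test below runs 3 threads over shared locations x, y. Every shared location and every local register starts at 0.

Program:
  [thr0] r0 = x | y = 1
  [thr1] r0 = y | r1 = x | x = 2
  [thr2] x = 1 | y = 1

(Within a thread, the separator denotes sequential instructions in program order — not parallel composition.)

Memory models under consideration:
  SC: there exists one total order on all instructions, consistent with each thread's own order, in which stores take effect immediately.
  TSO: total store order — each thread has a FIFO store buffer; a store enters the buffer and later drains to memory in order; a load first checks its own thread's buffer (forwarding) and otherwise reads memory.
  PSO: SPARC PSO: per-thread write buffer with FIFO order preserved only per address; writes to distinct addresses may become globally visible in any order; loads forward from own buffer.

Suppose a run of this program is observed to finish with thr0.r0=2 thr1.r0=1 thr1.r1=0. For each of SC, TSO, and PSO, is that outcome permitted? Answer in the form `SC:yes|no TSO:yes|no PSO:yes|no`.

outcome vector order: (thr0.r0,thr1.r0,thr1.r1)
SC (10): 000; 001; 010; 011; 100; 101; 111; 200; 201; 211
TSO (10): 000; 001; 010; 011; 100; 101; 111; 200; 201; 211
PSO (12): 000; 001; 010; 011; 100; 101; 110; 111; 200; 201; 210; 211
target 210 ∈ {PSO}

SC:no TSO:no PSO:yes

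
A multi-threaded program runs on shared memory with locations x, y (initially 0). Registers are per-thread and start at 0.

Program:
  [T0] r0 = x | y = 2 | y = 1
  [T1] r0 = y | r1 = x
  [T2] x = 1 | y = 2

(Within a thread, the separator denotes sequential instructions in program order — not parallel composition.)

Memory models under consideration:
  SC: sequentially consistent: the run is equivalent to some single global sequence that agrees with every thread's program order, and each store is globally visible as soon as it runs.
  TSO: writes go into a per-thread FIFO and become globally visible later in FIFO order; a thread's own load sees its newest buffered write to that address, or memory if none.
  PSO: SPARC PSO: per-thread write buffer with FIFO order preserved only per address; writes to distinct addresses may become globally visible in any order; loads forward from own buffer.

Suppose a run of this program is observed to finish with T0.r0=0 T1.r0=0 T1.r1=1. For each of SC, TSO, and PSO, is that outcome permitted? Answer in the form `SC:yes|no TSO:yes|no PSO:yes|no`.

SC:yes TSO:yes PSO:yes

outcome vector order: (T0.r0,T1.r0,T1.r1)
SC: 10 outcomes — {<0 0 0>, <0 0 1>, <0 1 0>, <0 1 1>, <0 2 0>, <0 2 1>, <1 0 0>, <1 0 1>, <1 1 1>, <1 2 1>}
TSO: 10 outcomes — {<0 0 0>, <0 0 1>, <0 1 0>, <0 1 1>, <0 2 0>, <0 2 1>, <1 0 0>, <1 0 1>, <1 1 1>, <1 2 1>}
PSO: 11 outcomes — {<0 0 0>, <0 0 1>, <0 1 0>, <0 1 1>, <0 2 0>, <0 2 1>, <1 0 0>, <1 0 1>, <1 1 1>, <1 2 0>, <1 2 1>}
target <0 0 1> ∈ {SC,TSO,PSO}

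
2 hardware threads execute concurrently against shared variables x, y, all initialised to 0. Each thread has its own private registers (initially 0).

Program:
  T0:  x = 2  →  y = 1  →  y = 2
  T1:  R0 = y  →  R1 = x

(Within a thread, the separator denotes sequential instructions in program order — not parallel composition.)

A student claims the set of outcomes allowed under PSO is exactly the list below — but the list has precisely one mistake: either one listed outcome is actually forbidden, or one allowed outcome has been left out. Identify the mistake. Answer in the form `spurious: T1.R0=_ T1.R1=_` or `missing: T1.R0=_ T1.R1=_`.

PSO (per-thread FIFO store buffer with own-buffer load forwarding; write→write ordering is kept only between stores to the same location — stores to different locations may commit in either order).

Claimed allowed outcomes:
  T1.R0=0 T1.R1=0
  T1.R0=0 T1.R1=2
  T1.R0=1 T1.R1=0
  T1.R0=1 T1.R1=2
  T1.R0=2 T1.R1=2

outcome vector order: (T1.R0,T1.R1)
[PSO] allowed = {00; 02; 10; 12; 20; 22}
PSO∖claimed = {20}

missing: T1.R0=2 T1.R1=0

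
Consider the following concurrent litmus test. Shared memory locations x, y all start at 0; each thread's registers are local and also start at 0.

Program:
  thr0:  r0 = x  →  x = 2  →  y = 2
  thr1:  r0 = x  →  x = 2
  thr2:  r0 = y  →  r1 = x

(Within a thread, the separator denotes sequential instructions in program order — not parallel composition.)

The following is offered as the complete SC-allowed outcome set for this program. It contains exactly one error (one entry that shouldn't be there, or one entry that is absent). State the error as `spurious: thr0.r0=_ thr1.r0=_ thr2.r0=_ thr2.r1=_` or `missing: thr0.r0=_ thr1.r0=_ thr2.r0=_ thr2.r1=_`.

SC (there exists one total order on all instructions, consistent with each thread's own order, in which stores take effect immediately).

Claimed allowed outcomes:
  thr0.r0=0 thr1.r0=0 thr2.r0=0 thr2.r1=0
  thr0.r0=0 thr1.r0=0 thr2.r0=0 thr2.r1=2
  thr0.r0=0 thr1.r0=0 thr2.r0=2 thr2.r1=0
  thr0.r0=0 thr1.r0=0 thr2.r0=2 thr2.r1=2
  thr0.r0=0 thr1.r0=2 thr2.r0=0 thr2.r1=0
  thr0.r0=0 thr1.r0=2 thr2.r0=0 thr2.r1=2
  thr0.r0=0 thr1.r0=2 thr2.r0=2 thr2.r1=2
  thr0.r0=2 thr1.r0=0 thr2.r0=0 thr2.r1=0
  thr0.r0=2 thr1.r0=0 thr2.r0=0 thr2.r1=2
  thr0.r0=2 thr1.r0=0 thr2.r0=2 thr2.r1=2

outcome vector order: (thr0.r0,thr1.r0,thr2.r0,thr2.r1)
[SC] allowed = {(0,0,0,0) (0,0,0,2) (0,0,2,2) (0,2,0,0) (0,2,0,2) (0,2,2,2) (2,0,0,0) (2,0,0,2) (2,0,2,2)}
claimed∖SC = {(0,0,2,0)}

spurious: thr0.r0=0 thr1.r0=0 thr2.r0=2 thr2.r1=0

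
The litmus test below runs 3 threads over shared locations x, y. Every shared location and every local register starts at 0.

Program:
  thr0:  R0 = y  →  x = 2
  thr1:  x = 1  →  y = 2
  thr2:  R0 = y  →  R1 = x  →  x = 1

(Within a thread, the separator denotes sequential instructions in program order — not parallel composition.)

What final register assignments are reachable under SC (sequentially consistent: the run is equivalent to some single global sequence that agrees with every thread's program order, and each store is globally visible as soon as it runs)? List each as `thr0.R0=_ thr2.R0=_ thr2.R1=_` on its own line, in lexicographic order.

outcome vector order: (thr0.R0,thr2.R0,thr2.R1)
|SC outcomes| = 10

thr0.R0=0 thr2.R0=0 thr2.R1=0
thr0.R0=0 thr2.R0=0 thr2.R1=1
thr0.R0=0 thr2.R0=0 thr2.R1=2
thr0.R0=0 thr2.R0=2 thr2.R1=1
thr0.R0=0 thr2.R0=2 thr2.R1=2
thr0.R0=2 thr2.R0=0 thr2.R1=0
thr0.R0=2 thr2.R0=0 thr2.R1=1
thr0.R0=2 thr2.R0=0 thr2.R1=2
thr0.R0=2 thr2.R0=2 thr2.R1=1
thr0.R0=2 thr2.R0=2 thr2.R1=2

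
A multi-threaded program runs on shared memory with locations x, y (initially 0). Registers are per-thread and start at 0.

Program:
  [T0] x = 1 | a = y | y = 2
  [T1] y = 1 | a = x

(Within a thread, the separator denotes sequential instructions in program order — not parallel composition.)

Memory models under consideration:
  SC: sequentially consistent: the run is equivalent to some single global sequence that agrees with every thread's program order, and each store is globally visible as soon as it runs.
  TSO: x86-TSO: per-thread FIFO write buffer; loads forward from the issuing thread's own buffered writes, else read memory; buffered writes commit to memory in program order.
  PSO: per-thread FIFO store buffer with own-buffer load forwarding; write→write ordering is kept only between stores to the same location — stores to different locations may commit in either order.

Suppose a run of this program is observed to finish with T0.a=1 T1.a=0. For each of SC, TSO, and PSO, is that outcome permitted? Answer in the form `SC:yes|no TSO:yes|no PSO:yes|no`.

outcome vector order: (T0.a,T1.a)
under SC → (0,1) (1,0) (1,1)
under TSO → (0,0) (0,1) (1,0) (1,1)
under PSO → (0,0) (0,1) (1,0) (1,1)
target (1,0) ∈ {SC,TSO,PSO}

SC:yes TSO:yes PSO:yes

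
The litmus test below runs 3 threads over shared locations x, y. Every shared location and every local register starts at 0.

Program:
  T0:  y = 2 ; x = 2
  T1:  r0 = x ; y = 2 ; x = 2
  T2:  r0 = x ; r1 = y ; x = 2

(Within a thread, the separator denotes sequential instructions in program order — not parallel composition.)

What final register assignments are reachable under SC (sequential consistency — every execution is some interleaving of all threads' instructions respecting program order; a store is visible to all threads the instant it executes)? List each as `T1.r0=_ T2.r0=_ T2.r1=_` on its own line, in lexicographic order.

T1.r0=0 T2.r0=0 T2.r1=0
T1.r0=0 T2.r0=0 T2.r1=2
T1.r0=0 T2.r0=2 T2.r1=2
T1.r0=2 T2.r0=0 T2.r1=0
T1.r0=2 T2.r0=0 T2.r1=2
T1.r0=2 T2.r0=2 T2.r1=2

outcome vector order: (T1.r0,T2.r0,T2.r1)
|SC outcomes| = 6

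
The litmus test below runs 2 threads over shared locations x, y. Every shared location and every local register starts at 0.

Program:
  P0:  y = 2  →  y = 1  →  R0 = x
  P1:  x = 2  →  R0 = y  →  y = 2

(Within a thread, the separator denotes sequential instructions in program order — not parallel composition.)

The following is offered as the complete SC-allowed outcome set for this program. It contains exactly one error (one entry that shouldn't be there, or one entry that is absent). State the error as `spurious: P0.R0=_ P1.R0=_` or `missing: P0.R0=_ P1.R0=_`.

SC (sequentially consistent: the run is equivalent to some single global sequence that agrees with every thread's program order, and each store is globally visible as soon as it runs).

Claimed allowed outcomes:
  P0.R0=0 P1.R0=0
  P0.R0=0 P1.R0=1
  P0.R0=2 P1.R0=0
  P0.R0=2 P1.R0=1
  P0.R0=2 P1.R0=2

outcome vector order: (P0.R0,P1.R0)
[SC] allowed = {0/1, 2/0, 2/1, 2/2}
claimed∖SC = {0/0}

spurious: P0.R0=0 P1.R0=0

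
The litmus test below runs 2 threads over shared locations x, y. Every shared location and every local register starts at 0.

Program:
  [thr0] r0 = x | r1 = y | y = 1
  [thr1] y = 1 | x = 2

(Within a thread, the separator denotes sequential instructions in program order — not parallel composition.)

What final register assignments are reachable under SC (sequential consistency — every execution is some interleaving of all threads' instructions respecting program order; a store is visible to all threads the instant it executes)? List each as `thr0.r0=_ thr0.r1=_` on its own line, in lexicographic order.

thr0.r0=0 thr0.r1=0
thr0.r0=0 thr0.r1=1
thr0.r0=2 thr0.r1=1

outcome vector order: (thr0.r0,thr0.r1)
|SC outcomes| = 3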